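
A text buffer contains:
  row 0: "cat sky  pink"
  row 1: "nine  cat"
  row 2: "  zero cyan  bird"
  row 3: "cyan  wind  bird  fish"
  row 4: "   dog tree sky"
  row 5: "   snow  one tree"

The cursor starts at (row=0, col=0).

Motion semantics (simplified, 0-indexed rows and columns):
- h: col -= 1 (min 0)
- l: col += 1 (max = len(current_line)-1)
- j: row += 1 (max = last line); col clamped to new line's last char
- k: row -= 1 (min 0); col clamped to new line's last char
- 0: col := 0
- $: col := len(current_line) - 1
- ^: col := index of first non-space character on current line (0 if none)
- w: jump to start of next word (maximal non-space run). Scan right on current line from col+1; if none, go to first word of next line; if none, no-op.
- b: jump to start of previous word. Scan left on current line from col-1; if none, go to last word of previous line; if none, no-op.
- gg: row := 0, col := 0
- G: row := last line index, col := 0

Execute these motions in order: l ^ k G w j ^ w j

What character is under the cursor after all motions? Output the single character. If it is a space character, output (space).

After 1 (l): row=0 col=1 char='a'
After 2 (^): row=0 col=0 char='c'
After 3 (k): row=0 col=0 char='c'
After 4 (G): row=5 col=0 char='_'
After 5 (w): row=5 col=3 char='s'
After 6 (j): row=5 col=3 char='s'
After 7 (^): row=5 col=3 char='s'
After 8 (w): row=5 col=9 char='o'
After 9 (j): row=5 col=9 char='o'

Answer: o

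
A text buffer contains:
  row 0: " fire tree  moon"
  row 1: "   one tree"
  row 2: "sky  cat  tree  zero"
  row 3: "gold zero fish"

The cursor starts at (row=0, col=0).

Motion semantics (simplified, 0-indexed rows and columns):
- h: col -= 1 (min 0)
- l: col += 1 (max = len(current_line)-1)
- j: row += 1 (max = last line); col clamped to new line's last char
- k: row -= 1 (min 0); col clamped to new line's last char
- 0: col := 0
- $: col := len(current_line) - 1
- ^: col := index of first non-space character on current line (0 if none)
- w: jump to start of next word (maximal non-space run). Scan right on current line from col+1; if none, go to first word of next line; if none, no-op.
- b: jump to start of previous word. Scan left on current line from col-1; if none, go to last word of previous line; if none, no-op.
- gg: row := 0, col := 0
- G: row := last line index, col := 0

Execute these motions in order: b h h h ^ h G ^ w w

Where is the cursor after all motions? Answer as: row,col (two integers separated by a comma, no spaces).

After 1 (b): row=0 col=0 char='_'
After 2 (h): row=0 col=0 char='_'
After 3 (h): row=0 col=0 char='_'
After 4 (h): row=0 col=0 char='_'
After 5 (^): row=0 col=1 char='f'
After 6 (h): row=0 col=0 char='_'
After 7 (G): row=3 col=0 char='g'
After 8 (^): row=3 col=0 char='g'
After 9 (w): row=3 col=5 char='z'
After 10 (w): row=3 col=10 char='f'

Answer: 3,10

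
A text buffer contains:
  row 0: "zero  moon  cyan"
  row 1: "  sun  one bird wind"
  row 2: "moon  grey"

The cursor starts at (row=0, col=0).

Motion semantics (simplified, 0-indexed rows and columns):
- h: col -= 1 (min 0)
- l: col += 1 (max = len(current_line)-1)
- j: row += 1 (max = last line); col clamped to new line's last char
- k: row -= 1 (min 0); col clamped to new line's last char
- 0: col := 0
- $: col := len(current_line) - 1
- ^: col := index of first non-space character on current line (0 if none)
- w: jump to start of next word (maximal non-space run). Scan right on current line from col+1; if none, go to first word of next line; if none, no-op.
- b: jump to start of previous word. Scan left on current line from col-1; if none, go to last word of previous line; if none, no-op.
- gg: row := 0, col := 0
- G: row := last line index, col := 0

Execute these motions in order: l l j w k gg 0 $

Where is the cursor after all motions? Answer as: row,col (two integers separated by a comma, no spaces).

Answer: 0,15

Derivation:
After 1 (l): row=0 col=1 char='e'
After 2 (l): row=0 col=2 char='r'
After 3 (j): row=1 col=2 char='s'
After 4 (w): row=1 col=7 char='o'
After 5 (k): row=0 col=7 char='o'
After 6 (gg): row=0 col=0 char='z'
After 7 (0): row=0 col=0 char='z'
After 8 ($): row=0 col=15 char='n'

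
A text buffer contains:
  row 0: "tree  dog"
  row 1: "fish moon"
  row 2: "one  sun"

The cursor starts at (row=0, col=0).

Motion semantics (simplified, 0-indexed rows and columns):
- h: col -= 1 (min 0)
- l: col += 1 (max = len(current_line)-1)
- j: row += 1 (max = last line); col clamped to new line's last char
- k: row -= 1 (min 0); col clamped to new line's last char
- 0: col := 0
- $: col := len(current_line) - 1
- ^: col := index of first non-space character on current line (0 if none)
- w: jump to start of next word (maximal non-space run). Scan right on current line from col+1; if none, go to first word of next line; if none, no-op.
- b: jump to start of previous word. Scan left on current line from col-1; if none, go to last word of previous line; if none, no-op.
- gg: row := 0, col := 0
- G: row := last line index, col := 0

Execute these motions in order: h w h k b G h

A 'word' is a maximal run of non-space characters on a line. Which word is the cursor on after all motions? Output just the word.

After 1 (h): row=0 col=0 char='t'
After 2 (w): row=0 col=6 char='d'
After 3 (h): row=0 col=5 char='_'
After 4 (k): row=0 col=5 char='_'
After 5 (b): row=0 col=0 char='t'
After 6 (G): row=2 col=0 char='o'
After 7 (h): row=2 col=0 char='o'

Answer: one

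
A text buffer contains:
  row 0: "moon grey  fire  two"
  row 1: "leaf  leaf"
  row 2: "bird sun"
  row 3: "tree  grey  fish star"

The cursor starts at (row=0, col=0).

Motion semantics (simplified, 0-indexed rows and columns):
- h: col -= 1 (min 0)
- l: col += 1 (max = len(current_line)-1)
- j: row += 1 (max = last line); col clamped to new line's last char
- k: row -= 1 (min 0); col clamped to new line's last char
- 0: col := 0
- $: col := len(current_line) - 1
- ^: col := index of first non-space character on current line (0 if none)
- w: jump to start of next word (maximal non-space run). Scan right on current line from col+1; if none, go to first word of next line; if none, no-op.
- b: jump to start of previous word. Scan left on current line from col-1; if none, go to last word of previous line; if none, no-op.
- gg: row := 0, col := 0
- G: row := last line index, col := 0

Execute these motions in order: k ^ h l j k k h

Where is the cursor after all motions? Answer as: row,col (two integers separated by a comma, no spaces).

After 1 (k): row=0 col=0 char='m'
After 2 (^): row=0 col=0 char='m'
After 3 (h): row=0 col=0 char='m'
After 4 (l): row=0 col=1 char='o'
After 5 (j): row=1 col=1 char='e'
After 6 (k): row=0 col=1 char='o'
After 7 (k): row=0 col=1 char='o'
After 8 (h): row=0 col=0 char='m'

Answer: 0,0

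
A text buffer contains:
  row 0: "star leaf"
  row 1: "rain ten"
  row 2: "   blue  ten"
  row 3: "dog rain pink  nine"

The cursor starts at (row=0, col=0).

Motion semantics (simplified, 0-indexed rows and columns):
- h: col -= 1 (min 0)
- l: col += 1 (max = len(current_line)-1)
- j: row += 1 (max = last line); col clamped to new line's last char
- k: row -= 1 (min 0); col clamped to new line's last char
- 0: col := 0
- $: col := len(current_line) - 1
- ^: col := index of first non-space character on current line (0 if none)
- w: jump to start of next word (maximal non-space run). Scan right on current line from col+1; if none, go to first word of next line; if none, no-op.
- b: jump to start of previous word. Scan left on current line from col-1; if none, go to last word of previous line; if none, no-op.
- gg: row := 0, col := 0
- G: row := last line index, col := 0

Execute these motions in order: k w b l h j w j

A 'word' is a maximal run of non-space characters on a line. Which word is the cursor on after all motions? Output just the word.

Answer: blue

Derivation:
After 1 (k): row=0 col=0 char='s'
After 2 (w): row=0 col=5 char='l'
After 3 (b): row=0 col=0 char='s'
After 4 (l): row=0 col=1 char='t'
After 5 (h): row=0 col=0 char='s'
After 6 (j): row=1 col=0 char='r'
After 7 (w): row=1 col=5 char='t'
After 8 (j): row=2 col=5 char='u'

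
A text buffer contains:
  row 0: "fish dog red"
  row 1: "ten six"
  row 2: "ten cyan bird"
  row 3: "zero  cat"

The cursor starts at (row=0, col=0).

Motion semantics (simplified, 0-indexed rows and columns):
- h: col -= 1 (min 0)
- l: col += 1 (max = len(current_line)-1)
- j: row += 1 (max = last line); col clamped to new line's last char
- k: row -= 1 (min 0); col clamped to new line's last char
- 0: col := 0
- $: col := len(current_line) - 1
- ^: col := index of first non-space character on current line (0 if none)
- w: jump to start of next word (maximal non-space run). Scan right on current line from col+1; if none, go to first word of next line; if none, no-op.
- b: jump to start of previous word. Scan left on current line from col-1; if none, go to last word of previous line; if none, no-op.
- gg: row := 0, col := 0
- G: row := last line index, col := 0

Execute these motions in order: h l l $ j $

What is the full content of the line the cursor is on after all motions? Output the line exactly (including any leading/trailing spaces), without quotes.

Answer: ten six

Derivation:
After 1 (h): row=0 col=0 char='f'
After 2 (l): row=0 col=1 char='i'
After 3 (l): row=0 col=2 char='s'
After 4 ($): row=0 col=11 char='d'
After 5 (j): row=1 col=6 char='x'
After 6 ($): row=1 col=6 char='x'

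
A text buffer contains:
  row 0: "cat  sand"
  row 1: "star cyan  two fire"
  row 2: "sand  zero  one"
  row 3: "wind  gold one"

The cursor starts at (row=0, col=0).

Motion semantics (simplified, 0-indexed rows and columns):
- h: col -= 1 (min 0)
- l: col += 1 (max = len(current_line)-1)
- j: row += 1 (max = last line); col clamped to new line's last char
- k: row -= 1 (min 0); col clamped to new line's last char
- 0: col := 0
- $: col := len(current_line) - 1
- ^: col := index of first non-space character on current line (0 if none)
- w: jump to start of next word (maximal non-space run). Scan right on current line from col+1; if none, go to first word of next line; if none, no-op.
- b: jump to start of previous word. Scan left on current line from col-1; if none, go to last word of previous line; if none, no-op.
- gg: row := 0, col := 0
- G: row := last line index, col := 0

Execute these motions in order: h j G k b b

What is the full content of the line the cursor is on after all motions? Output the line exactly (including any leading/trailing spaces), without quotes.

After 1 (h): row=0 col=0 char='c'
After 2 (j): row=1 col=0 char='s'
After 3 (G): row=3 col=0 char='w'
After 4 (k): row=2 col=0 char='s'
After 5 (b): row=1 col=15 char='f'
After 6 (b): row=1 col=11 char='t'

Answer: star cyan  two fire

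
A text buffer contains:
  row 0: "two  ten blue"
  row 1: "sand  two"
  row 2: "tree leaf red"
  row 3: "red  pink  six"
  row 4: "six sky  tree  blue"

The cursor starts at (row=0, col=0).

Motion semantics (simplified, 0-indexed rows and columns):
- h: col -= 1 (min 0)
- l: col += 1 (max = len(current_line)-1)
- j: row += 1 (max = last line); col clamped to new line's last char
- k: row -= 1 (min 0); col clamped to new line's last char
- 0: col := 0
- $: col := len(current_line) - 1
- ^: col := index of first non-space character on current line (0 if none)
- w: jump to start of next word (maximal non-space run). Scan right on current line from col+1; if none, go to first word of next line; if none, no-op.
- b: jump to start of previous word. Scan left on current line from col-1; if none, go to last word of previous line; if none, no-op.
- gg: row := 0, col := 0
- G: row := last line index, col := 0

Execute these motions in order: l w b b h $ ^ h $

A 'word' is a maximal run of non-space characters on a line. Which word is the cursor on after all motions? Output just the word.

After 1 (l): row=0 col=1 char='w'
After 2 (w): row=0 col=5 char='t'
After 3 (b): row=0 col=0 char='t'
After 4 (b): row=0 col=0 char='t'
After 5 (h): row=0 col=0 char='t'
After 6 ($): row=0 col=12 char='e'
After 7 (^): row=0 col=0 char='t'
After 8 (h): row=0 col=0 char='t'
After 9 ($): row=0 col=12 char='e'

Answer: blue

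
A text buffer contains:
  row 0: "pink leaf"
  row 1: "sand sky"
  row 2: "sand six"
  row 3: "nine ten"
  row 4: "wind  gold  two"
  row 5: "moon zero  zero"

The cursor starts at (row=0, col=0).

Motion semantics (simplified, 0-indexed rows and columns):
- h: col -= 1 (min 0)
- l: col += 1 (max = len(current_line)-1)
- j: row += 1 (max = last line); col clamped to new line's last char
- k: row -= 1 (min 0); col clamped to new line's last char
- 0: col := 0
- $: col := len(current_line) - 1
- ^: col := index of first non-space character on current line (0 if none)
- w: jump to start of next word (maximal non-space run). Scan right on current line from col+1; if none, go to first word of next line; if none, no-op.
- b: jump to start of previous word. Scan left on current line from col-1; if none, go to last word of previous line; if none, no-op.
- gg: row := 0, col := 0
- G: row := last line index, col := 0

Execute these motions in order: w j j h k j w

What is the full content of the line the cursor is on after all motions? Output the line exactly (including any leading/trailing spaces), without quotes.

After 1 (w): row=0 col=5 char='l'
After 2 (j): row=1 col=5 char='s'
After 3 (j): row=2 col=5 char='s'
After 4 (h): row=2 col=4 char='_'
After 5 (k): row=1 col=4 char='_'
After 6 (j): row=2 col=4 char='_'
After 7 (w): row=2 col=5 char='s'

Answer: sand six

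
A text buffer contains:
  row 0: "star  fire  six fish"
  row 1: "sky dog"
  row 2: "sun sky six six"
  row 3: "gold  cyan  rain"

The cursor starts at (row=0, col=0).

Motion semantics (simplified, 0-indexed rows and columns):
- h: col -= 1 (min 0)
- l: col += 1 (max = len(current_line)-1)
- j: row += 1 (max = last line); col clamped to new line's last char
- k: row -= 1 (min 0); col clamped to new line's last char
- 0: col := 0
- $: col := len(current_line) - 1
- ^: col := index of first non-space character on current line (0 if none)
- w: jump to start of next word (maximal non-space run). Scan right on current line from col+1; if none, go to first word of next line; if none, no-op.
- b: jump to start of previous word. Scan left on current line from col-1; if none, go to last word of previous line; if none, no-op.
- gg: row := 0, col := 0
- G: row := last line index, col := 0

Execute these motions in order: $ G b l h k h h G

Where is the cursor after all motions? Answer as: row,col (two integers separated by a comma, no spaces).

Answer: 3,0

Derivation:
After 1 ($): row=0 col=19 char='h'
After 2 (G): row=3 col=0 char='g'
After 3 (b): row=2 col=12 char='s'
After 4 (l): row=2 col=13 char='i'
After 5 (h): row=2 col=12 char='s'
After 6 (k): row=1 col=6 char='g'
After 7 (h): row=1 col=5 char='o'
After 8 (h): row=1 col=4 char='d'
After 9 (G): row=3 col=0 char='g'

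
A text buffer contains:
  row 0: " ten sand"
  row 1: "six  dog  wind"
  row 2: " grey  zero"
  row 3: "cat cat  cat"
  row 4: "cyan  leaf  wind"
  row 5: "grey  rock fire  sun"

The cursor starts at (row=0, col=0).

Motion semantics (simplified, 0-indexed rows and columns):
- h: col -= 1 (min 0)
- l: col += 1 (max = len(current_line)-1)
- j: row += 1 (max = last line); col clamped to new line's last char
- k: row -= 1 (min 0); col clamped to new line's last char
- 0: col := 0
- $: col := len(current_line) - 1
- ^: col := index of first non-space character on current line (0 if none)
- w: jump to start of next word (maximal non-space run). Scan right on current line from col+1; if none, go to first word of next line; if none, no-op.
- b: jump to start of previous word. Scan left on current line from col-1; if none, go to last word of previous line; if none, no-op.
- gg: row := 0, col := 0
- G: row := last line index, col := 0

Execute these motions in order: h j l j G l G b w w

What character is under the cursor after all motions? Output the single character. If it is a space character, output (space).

Answer: r

Derivation:
After 1 (h): row=0 col=0 char='_'
After 2 (j): row=1 col=0 char='s'
After 3 (l): row=1 col=1 char='i'
After 4 (j): row=2 col=1 char='g'
After 5 (G): row=5 col=0 char='g'
After 6 (l): row=5 col=1 char='r'
After 7 (G): row=5 col=0 char='g'
After 8 (b): row=4 col=12 char='w'
After 9 (w): row=5 col=0 char='g'
After 10 (w): row=5 col=6 char='r'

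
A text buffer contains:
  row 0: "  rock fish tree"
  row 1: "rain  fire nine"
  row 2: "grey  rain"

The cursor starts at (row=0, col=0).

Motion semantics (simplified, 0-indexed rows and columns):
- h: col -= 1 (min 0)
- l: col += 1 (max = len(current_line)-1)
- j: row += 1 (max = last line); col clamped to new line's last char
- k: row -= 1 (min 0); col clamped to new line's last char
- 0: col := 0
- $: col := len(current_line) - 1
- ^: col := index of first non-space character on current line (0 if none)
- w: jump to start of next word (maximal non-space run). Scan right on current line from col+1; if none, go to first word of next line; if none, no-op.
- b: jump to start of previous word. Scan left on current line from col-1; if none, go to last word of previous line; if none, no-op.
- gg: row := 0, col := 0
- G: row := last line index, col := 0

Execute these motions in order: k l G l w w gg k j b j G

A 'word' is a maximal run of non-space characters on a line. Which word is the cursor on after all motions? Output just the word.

Answer: grey

Derivation:
After 1 (k): row=0 col=0 char='_'
After 2 (l): row=0 col=1 char='_'
After 3 (G): row=2 col=0 char='g'
After 4 (l): row=2 col=1 char='r'
After 5 (w): row=2 col=6 char='r'
After 6 (w): row=2 col=6 char='r'
After 7 (gg): row=0 col=0 char='_'
After 8 (k): row=0 col=0 char='_'
After 9 (j): row=1 col=0 char='r'
After 10 (b): row=0 col=12 char='t'
After 11 (j): row=1 col=12 char='i'
After 12 (G): row=2 col=0 char='g'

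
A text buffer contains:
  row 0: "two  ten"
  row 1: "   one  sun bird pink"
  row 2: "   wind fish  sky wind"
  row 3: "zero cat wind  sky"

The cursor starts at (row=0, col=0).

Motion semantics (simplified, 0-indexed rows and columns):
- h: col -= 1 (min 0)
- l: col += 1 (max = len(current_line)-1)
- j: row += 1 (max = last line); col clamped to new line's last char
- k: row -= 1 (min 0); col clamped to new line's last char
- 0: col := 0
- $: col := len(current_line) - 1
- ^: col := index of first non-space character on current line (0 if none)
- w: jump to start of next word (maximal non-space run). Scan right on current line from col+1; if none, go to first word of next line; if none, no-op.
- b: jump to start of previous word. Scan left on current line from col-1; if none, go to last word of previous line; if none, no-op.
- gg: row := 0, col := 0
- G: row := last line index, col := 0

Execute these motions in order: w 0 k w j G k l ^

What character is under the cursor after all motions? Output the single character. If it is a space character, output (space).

Answer: w

Derivation:
After 1 (w): row=0 col=5 char='t'
After 2 (0): row=0 col=0 char='t'
After 3 (k): row=0 col=0 char='t'
After 4 (w): row=0 col=5 char='t'
After 5 (j): row=1 col=5 char='e'
After 6 (G): row=3 col=0 char='z'
After 7 (k): row=2 col=0 char='_'
After 8 (l): row=2 col=1 char='_'
After 9 (^): row=2 col=3 char='w'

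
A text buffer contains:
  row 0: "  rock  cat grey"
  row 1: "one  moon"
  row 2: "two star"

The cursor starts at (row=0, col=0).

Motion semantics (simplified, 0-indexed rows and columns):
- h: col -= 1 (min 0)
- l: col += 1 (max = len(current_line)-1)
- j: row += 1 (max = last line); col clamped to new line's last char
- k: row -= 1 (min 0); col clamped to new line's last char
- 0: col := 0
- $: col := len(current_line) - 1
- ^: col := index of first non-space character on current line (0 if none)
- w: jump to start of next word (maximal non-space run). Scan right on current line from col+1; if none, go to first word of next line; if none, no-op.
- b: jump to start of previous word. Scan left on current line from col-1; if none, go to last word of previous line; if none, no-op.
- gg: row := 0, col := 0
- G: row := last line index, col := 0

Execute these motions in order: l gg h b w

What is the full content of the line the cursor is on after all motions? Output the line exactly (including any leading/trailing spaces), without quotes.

Answer:   rock  cat grey

Derivation:
After 1 (l): row=0 col=1 char='_'
After 2 (gg): row=0 col=0 char='_'
After 3 (h): row=0 col=0 char='_'
After 4 (b): row=0 col=0 char='_'
After 5 (w): row=0 col=2 char='r'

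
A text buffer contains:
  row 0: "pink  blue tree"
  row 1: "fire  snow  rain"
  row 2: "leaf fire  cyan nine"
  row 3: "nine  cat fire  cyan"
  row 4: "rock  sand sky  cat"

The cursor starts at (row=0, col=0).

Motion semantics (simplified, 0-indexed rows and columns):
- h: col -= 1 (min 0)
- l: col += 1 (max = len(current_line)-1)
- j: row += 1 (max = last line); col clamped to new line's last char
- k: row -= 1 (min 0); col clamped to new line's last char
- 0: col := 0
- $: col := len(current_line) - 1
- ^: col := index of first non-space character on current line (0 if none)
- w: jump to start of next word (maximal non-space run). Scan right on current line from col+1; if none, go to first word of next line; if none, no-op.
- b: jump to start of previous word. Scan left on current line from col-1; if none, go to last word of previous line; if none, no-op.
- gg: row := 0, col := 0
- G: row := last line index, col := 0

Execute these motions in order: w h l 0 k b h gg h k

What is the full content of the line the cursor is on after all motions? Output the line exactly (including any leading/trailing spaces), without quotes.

Answer: pink  blue tree

Derivation:
After 1 (w): row=0 col=6 char='b'
After 2 (h): row=0 col=5 char='_'
After 3 (l): row=0 col=6 char='b'
After 4 (0): row=0 col=0 char='p'
After 5 (k): row=0 col=0 char='p'
After 6 (b): row=0 col=0 char='p'
After 7 (h): row=0 col=0 char='p'
After 8 (gg): row=0 col=0 char='p'
After 9 (h): row=0 col=0 char='p'
After 10 (k): row=0 col=0 char='p'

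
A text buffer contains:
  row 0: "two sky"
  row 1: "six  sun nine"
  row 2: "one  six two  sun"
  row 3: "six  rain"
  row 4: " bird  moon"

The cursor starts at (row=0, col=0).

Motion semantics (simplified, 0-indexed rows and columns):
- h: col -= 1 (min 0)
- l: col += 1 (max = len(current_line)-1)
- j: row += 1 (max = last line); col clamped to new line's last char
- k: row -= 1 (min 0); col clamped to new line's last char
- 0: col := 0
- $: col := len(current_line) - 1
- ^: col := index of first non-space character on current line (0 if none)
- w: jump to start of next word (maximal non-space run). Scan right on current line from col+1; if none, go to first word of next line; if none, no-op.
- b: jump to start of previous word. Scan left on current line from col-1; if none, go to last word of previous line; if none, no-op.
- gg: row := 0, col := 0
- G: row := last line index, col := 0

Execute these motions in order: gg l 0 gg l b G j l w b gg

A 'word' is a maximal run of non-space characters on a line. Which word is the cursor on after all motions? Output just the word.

Answer: two

Derivation:
After 1 (gg): row=0 col=0 char='t'
After 2 (l): row=0 col=1 char='w'
After 3 (0): row=0 col=0 char='t'
After 4 (gg): row=0 col=0 char='t'
After 5 (l): row=0 col=1 char='w'
After 6 (b): row=0 col=0 char='t'
After 7 (G): row=4 col=0 char='_'
After 8 (j): row=4 col=0 char='_'
After 9 (l): row=4 col=1 char='b'
After 10 (w): row=4 col=7 char='m'
After 11 (b): row=4 col=1 char='b'
After 12 (gg): row=0 col=0 char='t'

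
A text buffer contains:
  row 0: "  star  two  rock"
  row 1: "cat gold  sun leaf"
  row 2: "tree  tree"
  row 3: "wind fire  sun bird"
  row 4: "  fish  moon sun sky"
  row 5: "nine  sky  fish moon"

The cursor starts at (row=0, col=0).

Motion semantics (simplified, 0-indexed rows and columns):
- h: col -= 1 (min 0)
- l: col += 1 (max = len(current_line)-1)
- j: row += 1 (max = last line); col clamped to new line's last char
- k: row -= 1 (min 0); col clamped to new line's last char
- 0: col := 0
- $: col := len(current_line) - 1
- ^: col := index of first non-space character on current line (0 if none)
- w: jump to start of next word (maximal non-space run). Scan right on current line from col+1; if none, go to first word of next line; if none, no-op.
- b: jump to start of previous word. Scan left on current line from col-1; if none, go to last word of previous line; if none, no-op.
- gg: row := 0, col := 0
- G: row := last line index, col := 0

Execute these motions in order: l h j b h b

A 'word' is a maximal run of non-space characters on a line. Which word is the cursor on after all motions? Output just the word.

Answer: two

Derivation:
After 1 (l): row=0 col=1 char='_'
After 2 (h): row=0 col=0 char='_'
After 3 (j): row=1 col=0 char='c'
After 4 (b): row=0 col=13 char='r'
After 5 (h): row=0 col=12 char='_'
After 6 (b): row=0 col=8 char='t'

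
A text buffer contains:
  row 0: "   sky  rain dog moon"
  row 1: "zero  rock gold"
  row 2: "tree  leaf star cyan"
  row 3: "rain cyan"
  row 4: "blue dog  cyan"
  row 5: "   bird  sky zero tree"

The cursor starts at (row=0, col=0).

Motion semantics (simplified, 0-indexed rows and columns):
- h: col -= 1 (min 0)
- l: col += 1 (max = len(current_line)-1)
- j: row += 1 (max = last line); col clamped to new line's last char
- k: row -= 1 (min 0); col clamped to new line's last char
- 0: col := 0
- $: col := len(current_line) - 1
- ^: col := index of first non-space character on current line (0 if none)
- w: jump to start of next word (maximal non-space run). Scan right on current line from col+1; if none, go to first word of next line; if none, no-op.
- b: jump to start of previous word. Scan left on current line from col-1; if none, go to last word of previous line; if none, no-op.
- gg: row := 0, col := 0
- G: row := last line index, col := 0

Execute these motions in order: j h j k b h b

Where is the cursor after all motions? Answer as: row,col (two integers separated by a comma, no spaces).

After 1 (j): row=1 col=0 char='z'
After 2 (h): row=1 col=0 char='z'
After 3 (j): row=2 col=0 char='t'
After 4 (k): row=1 col=0 char='z'
After 5 (b): row=0 col=17 char='m'
After 6 (h): row=0 col=16 char='_'
After 7 (b): row=0 col=13 char='d'

Answer: 0,13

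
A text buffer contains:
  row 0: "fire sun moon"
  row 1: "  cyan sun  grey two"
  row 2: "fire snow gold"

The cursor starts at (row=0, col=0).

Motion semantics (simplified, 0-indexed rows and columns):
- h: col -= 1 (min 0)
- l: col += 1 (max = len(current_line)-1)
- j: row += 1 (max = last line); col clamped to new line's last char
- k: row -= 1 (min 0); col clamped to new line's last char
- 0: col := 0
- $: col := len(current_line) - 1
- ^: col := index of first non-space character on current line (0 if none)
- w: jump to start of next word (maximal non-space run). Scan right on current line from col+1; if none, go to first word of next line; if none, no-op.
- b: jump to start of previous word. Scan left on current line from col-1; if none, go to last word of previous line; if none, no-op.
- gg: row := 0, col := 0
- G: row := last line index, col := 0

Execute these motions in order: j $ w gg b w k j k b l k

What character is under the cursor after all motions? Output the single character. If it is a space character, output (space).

After 1 (j): row=1 col=0 char='_'
After 2 ($): row=1 col=19 char='o'
After 3 (w): row=2 col=0 char='f'
After 4 (gg): row=0 col=0 char='f'
After 5 (b): row=0 col=0 char='f'
After 6 (w): row=0 col=5 char='s'
After 7 (k): row=0 col=5 char='s'
After 8 (j): row=1 col=5 char='n'
After 9 (k): row=0 col=5 char='s'
After 10 (b): row=0 col=0 char='f'
After 11 (l): row=0 col=1 char='i'
After 12 (k): row=0 col=1 char='i'

Answer: i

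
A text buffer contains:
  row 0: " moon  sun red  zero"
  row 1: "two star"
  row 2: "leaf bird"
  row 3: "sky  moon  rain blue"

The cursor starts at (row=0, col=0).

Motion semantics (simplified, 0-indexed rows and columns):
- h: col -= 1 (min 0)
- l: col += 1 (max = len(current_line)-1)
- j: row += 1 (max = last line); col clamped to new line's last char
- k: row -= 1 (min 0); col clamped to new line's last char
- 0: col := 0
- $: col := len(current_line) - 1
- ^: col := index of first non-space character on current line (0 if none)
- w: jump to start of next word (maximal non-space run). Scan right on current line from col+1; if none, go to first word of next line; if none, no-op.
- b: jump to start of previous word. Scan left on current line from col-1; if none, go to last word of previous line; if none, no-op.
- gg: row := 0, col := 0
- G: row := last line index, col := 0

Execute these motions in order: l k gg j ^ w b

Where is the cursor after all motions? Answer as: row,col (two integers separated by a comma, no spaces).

After 1 (l): row=0 col=1 char='m'
After 2 (k): row=0 col=1 char='m'
After 3 (gg): row=0 col=0 char='_'
After 4 (j): row=1 col=0 char='t'
After 5 (^): row=1 col=0 char='t'
After 6 (w): row=1 col=4 char='s'
After 7 (b): row=1 col=0 char='t'

Answer: 1,0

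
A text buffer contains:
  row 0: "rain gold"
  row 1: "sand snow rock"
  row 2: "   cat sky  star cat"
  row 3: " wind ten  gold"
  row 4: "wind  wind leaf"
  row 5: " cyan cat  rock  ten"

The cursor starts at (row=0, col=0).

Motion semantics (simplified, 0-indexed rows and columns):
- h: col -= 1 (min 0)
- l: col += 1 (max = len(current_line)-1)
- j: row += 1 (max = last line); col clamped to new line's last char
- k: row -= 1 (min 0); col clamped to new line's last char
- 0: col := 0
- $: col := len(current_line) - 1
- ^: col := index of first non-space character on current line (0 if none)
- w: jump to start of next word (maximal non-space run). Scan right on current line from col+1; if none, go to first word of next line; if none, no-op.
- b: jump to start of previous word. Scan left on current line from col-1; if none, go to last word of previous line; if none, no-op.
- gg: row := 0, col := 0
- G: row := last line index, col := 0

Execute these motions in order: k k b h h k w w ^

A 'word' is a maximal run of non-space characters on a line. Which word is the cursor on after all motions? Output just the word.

Answer: sand

Derivation:
After 1 (k): row=0 col=0 char='r'
After 2 (k): row=0 col=0 char='r'
After 3 (b): row=0 col=0 char='r'
After 4 (h): row=0 col=0 char='r'
After 5 (h): row=0 col=0 char='r'
After 6 (k): row=0 col=0 char='r'
After 7 (w): row=0 col=5 char='g'
After 8 (w): row=1 col=0 char='s'
After 9 (^): row=1 col=0 char='s'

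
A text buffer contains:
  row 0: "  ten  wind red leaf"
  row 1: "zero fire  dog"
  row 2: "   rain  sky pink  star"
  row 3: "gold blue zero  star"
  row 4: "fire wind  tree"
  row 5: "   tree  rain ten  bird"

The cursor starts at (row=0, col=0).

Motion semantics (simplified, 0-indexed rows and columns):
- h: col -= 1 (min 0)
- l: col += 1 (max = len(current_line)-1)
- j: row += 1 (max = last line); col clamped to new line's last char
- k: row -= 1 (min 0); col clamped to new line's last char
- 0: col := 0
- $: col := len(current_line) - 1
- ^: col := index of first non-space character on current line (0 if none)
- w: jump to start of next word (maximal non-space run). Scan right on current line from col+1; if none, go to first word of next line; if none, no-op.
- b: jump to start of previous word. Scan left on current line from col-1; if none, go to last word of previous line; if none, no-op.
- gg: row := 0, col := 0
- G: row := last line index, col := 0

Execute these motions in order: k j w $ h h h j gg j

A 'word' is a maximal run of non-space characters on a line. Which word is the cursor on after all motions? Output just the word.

After 1 (k): row=0 col=0 char='_'
After 2 (j): row=1 col=0 char='z'
After 3 (w): row=1 col=5 char='f'
After 4 ($): row=1 col=13 char='g'
After 5 (h): row=1 col=12 char='o'
After 6 (h): row=1 col=11 char='d'
After 7 (h): row=1 col=10 char='_'
After 8 (j): row=2 col=10 char='k'
After 9 (gg): row=0 col=0 char='_'
After 10 (j): row=1 col=0 char='z'

Answer: zero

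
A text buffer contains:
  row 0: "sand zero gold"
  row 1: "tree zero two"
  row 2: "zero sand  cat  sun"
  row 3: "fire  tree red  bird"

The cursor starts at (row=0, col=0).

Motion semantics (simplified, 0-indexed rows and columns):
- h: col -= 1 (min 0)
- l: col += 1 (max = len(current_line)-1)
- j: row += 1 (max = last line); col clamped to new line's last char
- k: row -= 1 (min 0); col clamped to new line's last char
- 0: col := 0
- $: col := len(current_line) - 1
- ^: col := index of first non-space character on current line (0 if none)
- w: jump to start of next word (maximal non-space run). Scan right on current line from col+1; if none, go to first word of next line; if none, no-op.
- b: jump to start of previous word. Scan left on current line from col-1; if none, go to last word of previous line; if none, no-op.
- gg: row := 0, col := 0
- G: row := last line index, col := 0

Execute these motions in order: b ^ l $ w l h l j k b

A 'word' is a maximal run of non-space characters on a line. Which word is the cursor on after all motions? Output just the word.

Answer: tree

Derivation:
After 1 (b): row=0 col=0 char='s'
After 2 (^): row=0 col=0 char='s'
After 3 (l): row=0 col=1 char='a'
After 4 ($): row=0 col=13 char='d'
After 5 (w): row=1 col=0 char='t'
After 6 (l): row=1 col=1 char='r'
After 7 (h): row=1 col=0 char='t'
After 8 (l): row=1 col=1 char='r'
After 9 (j): row=2 col=1 char='e'
After 10 (k): row=1 col=1 char='r'
After 11 (b): row=1 col=0 char='t'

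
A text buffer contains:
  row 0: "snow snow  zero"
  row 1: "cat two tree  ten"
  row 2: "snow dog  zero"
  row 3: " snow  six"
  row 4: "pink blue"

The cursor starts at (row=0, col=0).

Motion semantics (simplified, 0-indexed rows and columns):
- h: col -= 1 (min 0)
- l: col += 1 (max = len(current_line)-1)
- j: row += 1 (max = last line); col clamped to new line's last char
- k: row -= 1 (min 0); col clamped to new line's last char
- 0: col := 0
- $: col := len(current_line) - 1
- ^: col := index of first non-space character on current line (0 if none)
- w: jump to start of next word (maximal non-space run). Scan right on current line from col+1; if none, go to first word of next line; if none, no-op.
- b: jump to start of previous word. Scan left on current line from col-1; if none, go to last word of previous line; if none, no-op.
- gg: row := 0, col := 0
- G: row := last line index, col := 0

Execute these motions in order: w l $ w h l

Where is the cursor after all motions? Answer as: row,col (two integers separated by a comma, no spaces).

After 1 (w): row=0 col=5 char='s'
After 2 (l): row=0 col=6 char='n'
After 3 ($): row=0 col=14 char='o'
After 4 (w): row=1 col=0 char='c'
After 5 (h): row=1 col=0 char='c'
After 6 (l): row=1 col=1 char='a'

Answer: 1,1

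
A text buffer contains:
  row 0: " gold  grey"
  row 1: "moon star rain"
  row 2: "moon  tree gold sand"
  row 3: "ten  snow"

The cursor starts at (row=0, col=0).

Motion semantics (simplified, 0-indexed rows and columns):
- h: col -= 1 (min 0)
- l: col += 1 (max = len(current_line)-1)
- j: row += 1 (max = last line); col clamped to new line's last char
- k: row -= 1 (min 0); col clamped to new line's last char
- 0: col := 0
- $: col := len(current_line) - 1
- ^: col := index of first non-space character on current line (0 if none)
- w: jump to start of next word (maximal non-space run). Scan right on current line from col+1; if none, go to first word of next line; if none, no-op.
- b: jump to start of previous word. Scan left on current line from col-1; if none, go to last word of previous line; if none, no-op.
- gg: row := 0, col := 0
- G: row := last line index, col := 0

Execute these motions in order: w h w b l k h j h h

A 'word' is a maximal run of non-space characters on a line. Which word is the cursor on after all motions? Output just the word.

Answer: moon

Derivation:
After 1 (w): row=0 col=1 char='g'
After 2 (h): row=0 col=0 char='_'
After 3 (w): row=0 col=1 char='g'
After 4 (b): row=0 col=1 char='g'
After 5 (l): row=0 col=2 char='o'
After 6 (k): row=0 col=2 char='o'
After 7 (h): row=0 col=1 char='g'
After 8 (j): row=1 col=1 char='o'
After 9 (h): row=1 col=0 char='m'
After 10 (h): row=1 col=0 char='m'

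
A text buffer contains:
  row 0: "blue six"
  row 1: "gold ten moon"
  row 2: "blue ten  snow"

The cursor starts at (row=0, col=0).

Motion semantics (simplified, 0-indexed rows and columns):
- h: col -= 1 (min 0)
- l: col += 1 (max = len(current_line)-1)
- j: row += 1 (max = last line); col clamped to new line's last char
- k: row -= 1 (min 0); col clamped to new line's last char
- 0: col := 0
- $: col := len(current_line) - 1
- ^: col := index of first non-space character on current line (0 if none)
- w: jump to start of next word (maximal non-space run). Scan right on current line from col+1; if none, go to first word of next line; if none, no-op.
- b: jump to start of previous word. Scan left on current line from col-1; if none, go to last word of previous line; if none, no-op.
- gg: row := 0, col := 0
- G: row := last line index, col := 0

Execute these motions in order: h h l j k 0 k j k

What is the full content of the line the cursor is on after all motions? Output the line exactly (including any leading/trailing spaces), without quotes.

Answer: blue six

Derivation:
After 1 (h): row=0 col=0 char='b'
After 2 (h): row=0 col=0 char='b'
After 3 (l): row=0 col=1 char='l'
After 4 (j): row=1 col=1 char='o'
After 5 (k): row=0 col=1 char='l'
After 6 (0): row=0 col=0 char='b'
After 7 (k): row=0 col=0 char='b'
After 8 (j): row=1 col=0 char='g'
After 9 (k): row=0 col=0 char='b'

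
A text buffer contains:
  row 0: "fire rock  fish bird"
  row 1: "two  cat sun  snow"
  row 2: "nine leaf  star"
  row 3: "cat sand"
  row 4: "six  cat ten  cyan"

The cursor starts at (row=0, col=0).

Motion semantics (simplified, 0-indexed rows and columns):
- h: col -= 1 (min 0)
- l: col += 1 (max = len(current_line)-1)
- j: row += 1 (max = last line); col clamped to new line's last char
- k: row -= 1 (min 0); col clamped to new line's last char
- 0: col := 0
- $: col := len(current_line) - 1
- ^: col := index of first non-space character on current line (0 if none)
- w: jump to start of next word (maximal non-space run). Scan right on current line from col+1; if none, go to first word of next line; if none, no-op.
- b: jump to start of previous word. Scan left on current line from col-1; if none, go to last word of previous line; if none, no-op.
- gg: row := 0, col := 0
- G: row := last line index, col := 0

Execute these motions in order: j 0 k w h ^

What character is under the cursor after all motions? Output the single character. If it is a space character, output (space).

After 1 (j): row=1 col=0 char='t'
After 2 (0): row=1 col=0 char='t'
After 3 (k): row=0 col=0 char='f'
After 4 (w): row=0 col=5 char='r'
After 5 (h): row=0 col=4 char='_'
After 6 (^): row=0 col=0 char='f'

Answer: f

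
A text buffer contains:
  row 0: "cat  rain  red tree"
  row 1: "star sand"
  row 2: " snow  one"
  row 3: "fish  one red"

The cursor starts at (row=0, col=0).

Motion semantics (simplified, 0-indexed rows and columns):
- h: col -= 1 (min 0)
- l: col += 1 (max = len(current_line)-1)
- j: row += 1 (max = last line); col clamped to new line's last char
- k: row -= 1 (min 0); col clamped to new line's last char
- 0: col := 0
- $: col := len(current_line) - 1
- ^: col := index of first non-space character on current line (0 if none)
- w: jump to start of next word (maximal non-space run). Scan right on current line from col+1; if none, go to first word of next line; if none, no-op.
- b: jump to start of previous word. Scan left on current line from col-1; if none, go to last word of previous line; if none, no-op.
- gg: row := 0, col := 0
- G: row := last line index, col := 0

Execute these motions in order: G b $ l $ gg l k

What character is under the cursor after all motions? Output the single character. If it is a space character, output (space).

After 1 (G): row=3 col=0 char='f'
After 2 (b): row=2 col=7 char='o'
After 3 ($): row=2 col=9 char='e'
After 4 (l): row=2 col=9 char='e'
After 5 ($): row=2 col=9 char='e'
After 6 (gg): row=0 col=0 char='c'
After 7 (l): row=0 col=1 char='a'
After 8 (k): row=0 col=1 char='a'

Answer: a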